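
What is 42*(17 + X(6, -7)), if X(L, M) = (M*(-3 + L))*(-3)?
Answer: 3360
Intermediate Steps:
X(L, M) = -3*M*(-3 + L)
42*(17 + X(6, -7)) = 42*(17 + 3*(-7)*(3 - 1*6)) = 42*(17 + 3*(-7)*(3 - 6)) = 42*(17 + 3*(-7)*(-3)) = 42*(17 + 63) = 42*80 = 3360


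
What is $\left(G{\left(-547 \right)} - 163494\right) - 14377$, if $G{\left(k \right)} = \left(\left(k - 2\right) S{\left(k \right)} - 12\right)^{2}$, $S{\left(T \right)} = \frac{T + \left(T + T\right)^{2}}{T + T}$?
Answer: $\frac{1441533296837}{4} \approx 3.6038 \cdot 10^{11}$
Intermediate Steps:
$S{\left(T \right)} = \frac{T + 4 T^{2}}{2 T}$ ($S{\left(T \right)} = \frac{T + \left(2 T\right)^{2}}{2 T} = \left(T + 4 T^{2}\right) \frac{1}{2 T} = \frac{T + 4 T^{2}}{2 T}$)
$G{\left(k \right)} = \left(-12 + \left(\frac{1}{2} + 2 k\right) \left(-2 + k\right)\right)^{2}$ ($G{\left(k \right)} = \left(\left(k - 2\right) \left(\frac{1}{2} + 2 k\right) - 12\right)^{2} = \left(\left(-2 + k\right) \left(\frac{1}{2} + 2 k\right) - 12\right)^{2} = \left(\left(\frac{1}{2} + 2 k\right) \left(-2 + k\right) - 12\right)^{2} = \left(-12 + \left(\frac{1}{2} + 2 k\right) \left(-2 + k\right)\right)^{2}$)
$\left(G{\left(-547 \right)} - 163494\right) - 14377 = \left(\frac{\left(26 - 4 \left(-547\right)^{2} + 7 \left(-547\right)\right)^{2}}{4} - 163494\right) - 14377 = \left(\frac{\left(26 - 1196836 - 3829\right)^{2}}{4} - 163494\right) - 14377 = \left(\frac{\left(-1200639\right)^{2}}{4} - 163494\right) - 14377 = \left(\frac{1}{4} \cdot 1441534008321 - 163494\right) - 14377 = \left(\frac{1441534008321}{4} - 163494\right) - 14377 = \frac{1441533354345}{4} - 14377 = \frac{1441533296837}{4}$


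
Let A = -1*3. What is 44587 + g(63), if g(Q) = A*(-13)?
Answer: 44626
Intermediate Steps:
A = -3
g(Q) = 39 (g(Q) = -3*(-13) = 39)
44587 + g(63) = 44587 + 39 = 44626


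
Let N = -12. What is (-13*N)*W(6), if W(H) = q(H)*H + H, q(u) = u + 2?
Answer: 8424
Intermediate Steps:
q(u) = 2 + u
W(H) = H + H*(2 + H) (W(H) = (2 + H)*H + H = H*(2 + H) + H = H + H*(2 + H))
(-13*N)*W(6) = (-13*(-12))*(6*(3 + 6)) = 156*(6*9) = 156*54 = 8424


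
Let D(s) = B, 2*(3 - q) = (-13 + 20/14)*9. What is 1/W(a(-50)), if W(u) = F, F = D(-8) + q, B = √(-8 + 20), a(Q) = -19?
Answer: 3598/197363 - 392*√3/592089 ≈ 0.017084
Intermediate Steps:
q = 771/14 (q = 3 - (-13 + 20/14)*9/2 = 3 - (-13 + 20*(1/14))*9/2 = 3 - (-13 + 10/7)*9/2 = 3 - (-81)*9/14 = 3 - ½*(-729/7) = 3 + 729/14 = 771/14 ≈ 55.071)
B = 2*√3 (B = √12 = 2*√3 ≈ 3.4641)
D(s) = 2*√3
F = 771/14 + 2*√3 (F = 2*√3 + 771/14 = 771/14 + 2*√3 ≈ 58.536)
W(u) = 771/14 + 2*√3
1/W(a(-50)) = 1/(771/14 + 2*√3)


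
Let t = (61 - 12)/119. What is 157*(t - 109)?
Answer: -289822/17 ≈ -17048.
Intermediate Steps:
t = 7/17 (t = 49*(1/119) = 7/17 ≈ 0.41176)
157*(t - 109) = 157*(7/17 - 109) = 157*(-1846/17) = -289822/17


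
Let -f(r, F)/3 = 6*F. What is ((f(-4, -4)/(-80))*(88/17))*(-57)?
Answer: 22572/85 ≈ 265.55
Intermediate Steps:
f(r, F) = -18*F
((f(-4, -4)/(-80))*(88/17))*(-57) = ((-18*(-4)/(-80))*(88/17))*(-57) = ((72*(-1/80))*(88*(1/17)))*(-57) = -9/10*88/17*(-57) = -396/85*(-57) = 22572/85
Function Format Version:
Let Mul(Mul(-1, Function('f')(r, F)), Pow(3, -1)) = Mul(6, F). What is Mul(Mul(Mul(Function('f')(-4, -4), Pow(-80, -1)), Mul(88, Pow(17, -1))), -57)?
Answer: Rational(22572, 85) ≈ 265.55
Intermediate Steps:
Function('f')(r, F) = Mul(-18, F) (Function('f')(r, F) = Mul(-3, Mul(6, F)) = Mul(-18, F))
Mul(Mul(Mul(Function('f')(-4, -4), Pow(-80, -1)), Mul(88, Pow(17, -1))), -57) = Mul(Mul(Mul(Mul(-18, -4), Pow(-80, -1)), Mul(88, Pow(17, -1))), -57) = Mul(Mul(Mul(72, Rational(-1, 80)), Mul(88, Rational(1, 17))), -57) = Mul(Mul(Rational(-9, 10), Rational(88, 17)), -57) = Mul(Rational(-396, 85), -57) = Rational(22572, 85)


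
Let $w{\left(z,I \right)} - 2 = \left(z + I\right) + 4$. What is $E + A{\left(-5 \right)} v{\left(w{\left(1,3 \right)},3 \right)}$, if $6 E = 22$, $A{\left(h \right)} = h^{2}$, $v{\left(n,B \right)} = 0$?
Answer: $\frac{11}{3} \approx 3.6667$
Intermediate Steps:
$w{\left(z,I \right)} = 6 + I + z$ ($w{\left(z,I \right)} = 2 + \left(\left(z + I\right) + 4\right) = 2 + \left(\left(I + z\right) + 4\right) = 2 + \left(4 + I + z\right) = 6 + I + z$)
$E = \frac{11}{3}$ ($E = \frac{1}{6} \cdot 22 = \frac{11}{3} \approx 3.6667$)
$E + A{\left(-5 \right)} v{\left(w{\left(1,3 \right)},3 \right)} = \frac{11}{3} + \left(-5\right)^{2} \cdot 0 = \frac{11}{3} + 25 \cdot 0 = \frac{11}{3} + 0 = \frac{11}{3}$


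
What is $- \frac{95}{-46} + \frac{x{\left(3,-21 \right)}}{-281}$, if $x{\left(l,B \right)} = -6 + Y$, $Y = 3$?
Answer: $\frac{26833}{12926} \approx 2.0759$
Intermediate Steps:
$x{\left(l,B \right)} = -3$ ($x{\left(l,B \right)} = -6 + 3 = -3$)
$- \frac{95}{-46} + \frac{x{\left(3,-21 \right)}}{-281} = - \frac{95}{-46} - \frac{3}{-281} = \left(-95\right) \left(- \frac{1}{46}\right) - - \frac{3}{281} = \frac{95}{46} + \frac{3}{281} = \frac{26833}{12926}$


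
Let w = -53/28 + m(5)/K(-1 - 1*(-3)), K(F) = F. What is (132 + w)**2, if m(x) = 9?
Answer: 14205361/784 ≈ 18119.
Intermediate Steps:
w = 73/28 (w = -53/28 + 9/(-1 - 1*(-3)) = -53*1/28 + 9/(-1 + 3) = -53/28 + 9/2 = 73/28 ≈ 2.6071)
(132 + w)**2 = (132 + 73/28)**2 = (3769/28)**2 = 14205361/784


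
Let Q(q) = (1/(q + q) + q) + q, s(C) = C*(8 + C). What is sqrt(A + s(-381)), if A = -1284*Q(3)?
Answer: sqrt(134195) ≈ 366.33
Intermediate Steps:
Q(q) = 1/(2*q) + 2*q (Q(q) = (1/(2*q) + q) + q = (q + 1/(2*q)) + q = 1/(2*q) + 2*q)
A = -7918 (A = -1284*((1/2)/3 + 2*3) = -1284*((1/2)*(1/3) + 6) = -1284*(1/6 + 6) = -1284*37/6 = -7918)
sqrt(A + s(-381)) = sqrt(-7918 - 381*(8 - 381)) = sqrt(-7918 - 381*(-373)) = sqrt(-7918 + 142113) = sqrt(134195)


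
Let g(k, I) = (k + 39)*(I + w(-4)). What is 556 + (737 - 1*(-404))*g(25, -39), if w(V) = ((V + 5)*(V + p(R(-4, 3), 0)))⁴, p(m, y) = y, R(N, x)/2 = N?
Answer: 15846764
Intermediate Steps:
R(N, x) = 2*N
w(V) = V⁴*(5 + V)⁴ (w(V) = ((V + 5)*(V + 0))⁴ = ((5 + V)*V)⁴ = (V*(5 + V))⁴ = V⁴*(5 + V)⁴)
g(k, I) = (39 + k)*(256 + I) (g(k, I) = (k + 39)*(I + (-4)⁴*(5 - 4)⁴) = (39 + k)*(I + 256*1⁴) = (39 + k)*(I + 256*1) = (39 + k)*(I + 256) = (39 + k)*(256 + I))
556 + (737 - 1*(-404))*g(25, -39) = 556 + (737 - 1*(-404))*(9984 + 39*(-39) + 256*25 - 39*25) = 556 + (737 + 404)*(9984 - 1521 + 6400 - 975) = 556 + 1141*13888 = 556 + 15846208 = 15846764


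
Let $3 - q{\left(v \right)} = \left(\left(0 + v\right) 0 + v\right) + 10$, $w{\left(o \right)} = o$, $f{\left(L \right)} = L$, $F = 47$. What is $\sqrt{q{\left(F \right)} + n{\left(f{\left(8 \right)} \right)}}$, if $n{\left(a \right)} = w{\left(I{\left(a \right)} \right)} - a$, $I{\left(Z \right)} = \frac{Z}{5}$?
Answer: $\frac{i \sqrt{1510}}{5} \approx 7.7717 i$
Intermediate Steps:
$I{\left(Z \right)} = \frac{Z}{5}$ ($I{\left(Z \right)} = Z \frac{1}{5} = \frac{Z}{5}$)
$q{\left(v \right)} = -7 - v$ ($q{\left(v \right)} = 3 - \left(\left(\left(0 + v\right) 0 + v\right) + 10\right) = 3 - \left(\left(v 0 + v\right) + 10\right) = 3 - \left(\left(0 + v\right) + 10\right) = 3 - \left(v + 10\right) = 3 - \left(10 + v\right) = -7 - v$)
$n{\left(a \right)} = - \frac{4 a}{5}$ ($n{\left(a \right)} = \frac{a}{5} - a = - \frac{4 a}{5}$)
$\sqrt{q{\left(F \right)} + n{\left(f{\left(8 \right)} \right)}} = \sqrt{\left(-7 - 47\right) - \frac{32}{5}} = \sqrt{-54 - \frac{32}{5}} = \sqrt{- \frac{302}{5}} = \frac{i \sqrt{1510}}{5}$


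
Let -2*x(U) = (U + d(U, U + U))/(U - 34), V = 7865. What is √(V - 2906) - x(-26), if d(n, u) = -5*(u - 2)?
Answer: -61/30 + 3*√551 ≈ 68.387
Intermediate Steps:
d(n, u) = 10 - 5*u (d(n, u) = -5*(-2 + u) = 10 - 5*u)
x(U) = -(10 - 9*U)/(2*(-34 + U)) (x(U) = -(U + (10 - 5*(U + U)))/(2*(U - 34)) = -(U + (10 - 10*U))/(2*(-34 + U)) = -(10 - 9*U)/(2*(-34 + U)))
√(V - 2906) - x(-26) = √(7865 - 2906) - (-10 + 9*(-26))/(2*(-34 - 26)) = √4959 - (-10 - 234)/(2*(-60)) = 3*√551 - (-1)*(-244)/(2*60) = 3*√551 - 1*61/30 = 3*√551 - 61/30 = -61/30 + 3*√551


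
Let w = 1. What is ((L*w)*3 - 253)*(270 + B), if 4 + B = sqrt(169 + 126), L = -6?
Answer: -72086 - 271*sqrt(295) ≈ -76741.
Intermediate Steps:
B = -4 + sqrt(295) (B = -4 + sqrt(169 + 126) = -4 + sqrt(295) ≈ 13.176)
((L*w)*3 - 253)*(270 + B) = (-6*1*3 - 253)*(270 + (-4 + sqrt(295))) = (-6*3 - 253)*(266 + sqrt(295)) = (-18 - 253)*(266 + sqrt(295)) = -271*(266 + sqrt(295)) = -72086 - 271*sqrt(295)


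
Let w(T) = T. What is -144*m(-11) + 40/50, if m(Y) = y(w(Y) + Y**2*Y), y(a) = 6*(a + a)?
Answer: 11594884/5 ≈ 2.3190e+6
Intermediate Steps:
y(a) = 12*a (y(a) = 6*(2*a) = 12*a)
m(Y) = 12*Y + 12*Y**3 (m(Y) = 12*(Y + Y**2*Y) = 12*(Y + Y**3) = 12*Y + 12*Y**3)
-144*m(-11) + 40/50 = -1728*(-11)*(1 + (-11)**2) + 40/50 = -1728*(-11)*(1 + 121) + 40*(1/50) = -1728*(-11)*122 + 4/5 = -144*(-16104) + 4/5 = 2318976 + 4/5 = 11594884/5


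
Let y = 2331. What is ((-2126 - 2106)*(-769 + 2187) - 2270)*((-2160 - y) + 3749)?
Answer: 4454408532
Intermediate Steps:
((-2126 - 2106)*(-769 + 2187) - 2270)*((-2160 - y) + 3749) = ((-2126 - 2106)*(-769 + 2187) - 2270)*((-2160 - 1*2331) + 3749) = (-4232*1418 - 2270)*((-2160 - 2331) + 3749) = (-6000976 - 2270)*(-4491 + 3749) = -6003246*(-742) = 4454408532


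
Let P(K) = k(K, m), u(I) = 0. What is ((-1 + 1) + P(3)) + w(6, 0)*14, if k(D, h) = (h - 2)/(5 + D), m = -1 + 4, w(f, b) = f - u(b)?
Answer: 673/8 ≈ 84.125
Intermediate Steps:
w(f, b) = f (w(f, b) = f - 1*0 = f + 0 = f)
m = 3
k(D, h) = (-2 + h)/(5 + D)
P(K) = 1/(5 + K) (P(K) = (-2 + 3)/(5 + K) = 1/(5 + K))
((-1 + 1) + P(3)) + w(6, 0)*14 = ((-1 + 1) + 1/(5 + 3)) + 6*14 = (0 + 1/8) + 84 = (0 + ⅛) + 84 = ⅛ + 84 = 673/8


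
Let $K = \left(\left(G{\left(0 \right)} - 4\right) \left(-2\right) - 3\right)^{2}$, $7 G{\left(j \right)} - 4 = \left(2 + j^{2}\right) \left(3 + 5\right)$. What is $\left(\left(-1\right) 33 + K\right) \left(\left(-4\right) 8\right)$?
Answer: $\frac{50944}{49} \approx 1039.7$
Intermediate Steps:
$G{\left(j \right)} = \frac{20}{7} + \frac{8 j^{2}}{7}$ ($G{\left(j \right)} = \frac{4}{7} + \frac{\left(2 + j^{2}\right) \left(3 + 5\right)}{7} = \frac{4}{7} + \frac{\left(2 + j^{2}\right) 8}{7} = \frac{4}{7} + \frac{16 + 8 j^{2}}{7} = \frac{4}{7} + \left(\frac{16}{7} + \frac{8 j^{2}}{7}\right) = \frac{20}{7} + \frac{8 j^{2}}{7}$)
$K = \frac{25}{49}$ ($K = \left(\left(\left(\frac{20}{7} + \frac{8 \cdot 0^{2}}{7}\right) - 4\right) \left(-2\right) - 3\right)^{2} = \left(\left(\left(\frac{20}{7} + \frac{8}{7} \cdot 0\right) - 4\right) \left(-2\right) - 3\right)^{2} = \left(\left(\left(\frac{20}{7} + 0\right) - 4\right) \left(-2\right) - 3\right)^{2} = \left(\left(\frac{20}{7} - 4\right) \left(-2\right) - 3\right)^{2} = \left(\left(- \frac{8}{7}\right) \left(-2\right) - 3\right)^{2} = \left(\frac{16}{7} - 3\right)^{2} = \left(- \frac{5}{7}\right)^{2} = \frac{25}{49} \approx 0.5102$)
$\left(\left(-1\right) 33 + K\right) \left(\left(-4\right) 8\right) = \left(\left(-1\right) 33 + \frac{25}{49}\right) \left(\left(-4\right) 8\right) = \left(-33 + \frac{25}{49}\right) \left(-32\right) = \left(- \frac{1592}{49}\right) \left(-32\right) = \frac{50944}{49}$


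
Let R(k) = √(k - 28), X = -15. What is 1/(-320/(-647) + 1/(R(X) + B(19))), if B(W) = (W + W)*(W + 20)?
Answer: 455356202218/225522065969 + 418609*I*√43/225522065969 ≈ 2.0191 + 1.2172e-5*I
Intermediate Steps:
R(k) = √(-28 + k)
B(W) = 2*W*(20 + W) (B(W) = (2*W)*(20 + W) = 2*W*(20 + W))
1/(-320/(-647) + 1/(R(X) + B(19))) = 1/(-320/(-647) + 1/(√(-28 - 15) + 2*19*(20 + 19))) = 1/(-320*(-1/647) + 1/(√(-43) + 2*19*39)) = 1/(320/647 + 1/(I*√43 + 1482)) = 1/(320/647 + 1/(1482 + I*√43))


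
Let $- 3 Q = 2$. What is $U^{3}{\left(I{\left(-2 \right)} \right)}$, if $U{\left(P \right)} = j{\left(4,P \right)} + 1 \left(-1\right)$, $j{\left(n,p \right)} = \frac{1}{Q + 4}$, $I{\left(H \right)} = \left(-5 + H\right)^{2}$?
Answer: $- \frac{343}{1000} \approx -0.343$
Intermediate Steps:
$Q = - \frac{2}{3}$ ($Q = \left(- \frac{1}{3}\right) 2 = - \frac{2}{3} \approx -0.66667$)
$j{\left(n,p \right)} = \frac{3}{10}$ ($j{\left(n,p \right)} = \frac{1}{- \frac{2}{3} + 4} = \frac{1}{\frac{10}{3}} = \frac{3}{10}$)
$U{\left(P \right)} = - \frac{7}{10}$ ($U{\left(P \right)} = \frac{3}{10} + 1 \left(-1\right) = \frac{3}{10} - 1 = - \frac{7}{10}$)
$U^{3}{\left(I{\left(-2 \right)} \right)} = \left(- \frac{7}{10}\right)^{3} = - \frac{343}{1000}$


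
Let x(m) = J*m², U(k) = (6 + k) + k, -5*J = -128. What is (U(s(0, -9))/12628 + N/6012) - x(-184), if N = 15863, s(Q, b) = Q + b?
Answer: -82250367638837/94899420 ≈ -8.6671e+5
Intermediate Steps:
J = 128/5 (J = -⅕*(-128) = 128/5 ≈ 25.600)
U(k) = 6 + 2*k
x(m) = 128*m²/5
(U(s(0, -9))/12628 + N/6012) - x(-184) = ((6 + 2*(0 - 9))/12628 + 15863/6012) - 128*(-184)²/5 = ((6 + 2*(-9))*(1/12628) + 15863*(1/6012)) - 128*33856/5 = ((6 - 18)*(1/12628) + 15863/6012) - 1*4333568/5 = (-12*1/12628 + 15863/6012) - 4333568/5 = (-3/3157 + 15863/6012) - 4333568/5 = 50061455/18979884 - 4333568/5 = -82250367638837/94899420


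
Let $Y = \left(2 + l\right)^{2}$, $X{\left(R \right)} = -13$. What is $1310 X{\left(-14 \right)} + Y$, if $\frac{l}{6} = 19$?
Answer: $-3574$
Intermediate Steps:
$l = 114$ ($l = 6 \cdot 19 = 114$)
$Y = 13456$ ($Y = \left(2 + 114\right)^{2} = 116^{2} = 13456$)
$1310 X{\left(-14 \right)} + Y = 1310 \left(-13\right) + 13456 = -17030 + 13456 = -3574$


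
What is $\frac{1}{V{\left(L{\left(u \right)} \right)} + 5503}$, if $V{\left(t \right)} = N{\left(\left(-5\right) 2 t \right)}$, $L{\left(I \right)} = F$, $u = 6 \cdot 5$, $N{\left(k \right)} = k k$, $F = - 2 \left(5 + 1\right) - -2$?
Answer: $\frac{1}{15503} \approx 6.4504 \cdot 10^{-5}$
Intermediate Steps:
$F = -10$ ($F = \left(-2\right) 6 + 2 = -12 + 2 = -10$)
$N{\left(k \right)} = k^{2}$
$u = 30$
$L{\left(I \right)} = -10$
$V{\left(t \right)} = 100 t^{2}$ ($V{\left(t \right)} = \left(\left(-5\right) 2 t\right)^{2} = \left(- 10 t\right)^{2} = 100 t^{2}$)
$\frac{1}{V{\left(L{\left(u \right)} \right)} + 5503} = \frac{1}{100 \left(-10\right)^{2} + 5503} = \frac{1}{100 \cdot 100 + 5503} = \frac{1}{10000 + 5503} = \frac{1}{15503}$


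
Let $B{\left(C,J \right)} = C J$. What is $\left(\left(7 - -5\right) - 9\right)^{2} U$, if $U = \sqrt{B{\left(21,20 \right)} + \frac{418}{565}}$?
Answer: $\frac{9 \sqrt{134310670}}{565} \approx 184.61$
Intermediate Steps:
$U = \frac{\sqrt{134310670}}{565}$ ($U = \sqrt{21 \cdot 20 + \frac{418}{565}} = \sqrt{420 + 418 \cdot \frac{1}{565}} = \sqrt{420 + \frac{418}{565}} = \sqrt{\frac{237718}{565}} = \frac{\sqrt{134310670}}{565} \approx 20.512$)
$\left(\left(7 - -5\right) - 9\right)^{2} U = \left(\left(7 - -5\right) - 9\right)^{2} \frac{\sqrt{134310670}}{565} = \left(\left(7 + 5\right) - 9\right)^{2} \frac{\sqrt{134310670}}{565} = \left(12 - 9\right)^{2} \frac{\sqrt{134310670}}{565} = 3^{2} \frac{\sqrt{134310670}}{565} = 9 \frac{\sqrt{134310670}}{565} = \frac{9 \sqrt{134310670}}{565}$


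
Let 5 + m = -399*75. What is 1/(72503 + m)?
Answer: 1/42573 ≈ 2.3489e-5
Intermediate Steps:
m = -29930 (m = -5 - 399*75 = -5 - 29925 = -29930)
1/(72503 + m) = 1/(72503 - 29930) = 1/42573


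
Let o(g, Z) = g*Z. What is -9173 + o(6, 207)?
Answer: -7931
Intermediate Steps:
o(g, Z) = Z*g
-9173 + o(6, 207) = -9173 + 207*6 = -9173 + 1242 = -7931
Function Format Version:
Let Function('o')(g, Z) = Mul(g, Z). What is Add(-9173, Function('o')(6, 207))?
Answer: -7931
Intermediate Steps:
Function('o')(g, Z) = Mul(Z, g)
Add(-9173, Function('o')(6, 207)) = Add(-9173, Mul(207, 6)) = Add(-9173, 1242) = -7931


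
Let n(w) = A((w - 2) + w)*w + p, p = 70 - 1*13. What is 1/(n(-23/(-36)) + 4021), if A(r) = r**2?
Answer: 11664/47569679 ≈ 0.00024520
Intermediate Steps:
p = 57 (p = 70 - 13 = 57)
n(w) = 57 + w*(-2 + 2*w)**2 (n(w) = ((w - 2) + w)**2*w + 57 = ((-2 + w) + w)**2*w + 57 = (-2 + 2*w)**2*w + 57 = w*(-2 + 2*w)**2 + 57 = 57 + w*(-2 + 2*w)**2)
1/(n(-23/(-36)) + 4021) = 1/((57 + 4*(-23/(-36))*(-1 - 23/(-36))**2) + 4021) = 1/((57 + 4*(-23*(-1/36))*(-1 - 23*(-1/36))**2) + 4021) = 1/((57 + 4*(23/36)*(-1 + 23/36)**2) + 4021) = 1/((57 + 4*(23/36)*(-13/36)**2) + 4021) = 1/((57 + 4*(23/36)*(169/1296)) + 4021) = 1/((57 + 3887/11664) + 4021) = 1/(668735/11664 + 4021) = 1/(47569679/11664) = 11664/47569679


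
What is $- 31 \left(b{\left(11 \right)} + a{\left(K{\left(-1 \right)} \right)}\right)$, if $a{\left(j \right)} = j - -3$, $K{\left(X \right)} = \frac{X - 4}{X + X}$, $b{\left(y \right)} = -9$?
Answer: $\frac{217}{2} \approx 108.5$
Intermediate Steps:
$K{\left(X \right)} = \frac{-4 + X}{2 X}$
$a{\left(j \right)} = 3 + j$ ($a{\left(j \right)} = j + 3 = 3 + j$)
$- 31 \left(b{\left(11 \right)} + a{\left(K{\left(-1 \right)} \right)}\right) = - 31 \left(-9 + \left(3 + \frac{-4 - 1}{2 \left(-1\right)}\right)\right) = - 31 \left(-9 + \left(3 + \frac{1}{2} \left(-1\right) \left(-5\right)\right)\right) = - 31 \left(-9 + \left(3 + \frac{5}{2}\right)\right) = - 31 \left(-9 + \frac{11}{2}\right) = \left(-31\right) \left(- \frac{7}{2}\right) = \frac{217}{2}$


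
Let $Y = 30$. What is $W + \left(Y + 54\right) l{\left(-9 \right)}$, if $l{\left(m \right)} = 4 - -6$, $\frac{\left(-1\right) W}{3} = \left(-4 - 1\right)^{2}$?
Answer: $765$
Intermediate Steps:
$W = -75$ ($W = - 3 \left(-4 - 1\right)^{2} = - 3 \left(-5\right)^{2} = \left(-3\right) 25 = -75$)
$l{\left(m \right)} = 10$ ($l{\left(m \right)} = 4 + 6 = 10$)
$W + \left(Y + 54\right) l{\left(-9 \right)} = -75 + \left(30 + 54\right) 10 = -75 + 84 \cdot 10 = -75 + 840 = 765$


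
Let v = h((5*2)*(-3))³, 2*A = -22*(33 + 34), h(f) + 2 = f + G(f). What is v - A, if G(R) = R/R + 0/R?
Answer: -29054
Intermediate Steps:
G(R) = 1 (G(R) = 1 + 0 = 1)
h(f) = -1 + f (h(f) = -2 + (f + 1) = -2 + (1 + f) = -1 + f)
A = -737 (A = (-22*(33 + 34))/2 = (-22*67)/2 = (½)*(-1474) = -737)
v = -29791 (v = (-1 + (5*2)*(-3))³ = (-1 + 10*(-3))³ = (-1 - 30)³ = (-31)³ = -29791)
v - A = -29791 - 1*(-737) = -29791 + 737 = -29054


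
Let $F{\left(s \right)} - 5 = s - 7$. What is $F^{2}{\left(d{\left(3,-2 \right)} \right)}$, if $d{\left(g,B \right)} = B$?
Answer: $16$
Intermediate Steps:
$F{\left(s \right)} = -2 + s$ ($F{\left(s \right)} = 5 + \left(s - 7\right) = 5 + \left(-7 + s\right) = -2 + s$)
$F^{2}{\left(d{\left(3,-2 \right)} \right)} = \left(-2 - 2\right)^{2} = \left(-4\right)^{2} = 16$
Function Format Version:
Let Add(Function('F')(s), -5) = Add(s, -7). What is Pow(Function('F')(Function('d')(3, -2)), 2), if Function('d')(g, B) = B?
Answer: 16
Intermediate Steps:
Function('F')(s) = Add(-2, s) (Function('F')(s) = Add(5, Add(s, -7)) = Add(5, Add(-7, s)) = Add(-2, s))
Pow(Function('F')(Function('d')(3, -2)), 2) = Pow(Add(-2, -2), 2) = Pow(-4, 2) = 16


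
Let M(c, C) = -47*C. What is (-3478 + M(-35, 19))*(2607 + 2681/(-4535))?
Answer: -51665499744/4535 ≈ -1.1393e+7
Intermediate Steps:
(-3478 + M(-35, 19))*(2607 + 2681/(-4535)) = (-3478 - 47*19)*(2607 + 2681/(-4535)) = (-3478 - 893)*(2607 + 2681*(-1/4535)) = -4371*(2607 - 2681/4535) = -4371*11820064/4535 = -51665499744/4535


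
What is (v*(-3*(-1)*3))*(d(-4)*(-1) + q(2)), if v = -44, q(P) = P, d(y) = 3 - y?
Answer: 1980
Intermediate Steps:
(v*(-3*(-1)*3))*(d(-4)*(-1) + q(2)) = (-44*(-3*(-1))*3)*((3 - 1*(-4))*(-1) + 2) = (-132*3)*((3 + 4)*(-1) + 2) = (-44*9)*(7*(-1) + 2) = -396*(-7 + 2) = -396*(-5) = 1980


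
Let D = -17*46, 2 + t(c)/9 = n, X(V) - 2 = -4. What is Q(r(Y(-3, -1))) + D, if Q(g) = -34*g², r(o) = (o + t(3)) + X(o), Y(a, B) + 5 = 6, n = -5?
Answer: -140046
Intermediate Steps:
X(V) = -2 (X(V) = 2 - 4 = -2)
t(c) = -63 (t(c) = -18 + 9*(-5) = -18 - 45 = -63)
Y(a, B) = 1 (Y(a, B) = -5 + 6 = 1)
r(o) = -65 + o (r(o) = (o - 63) - 2 = (-63 + o) - 2 = -65 + o)
D = -782
Q(r(Y(-3, -1))) + D = -34*(-65 + 1)² - 782 = -34*(-64)² - 782 = -34*4096 - 782 = -139264 - 782 = -140046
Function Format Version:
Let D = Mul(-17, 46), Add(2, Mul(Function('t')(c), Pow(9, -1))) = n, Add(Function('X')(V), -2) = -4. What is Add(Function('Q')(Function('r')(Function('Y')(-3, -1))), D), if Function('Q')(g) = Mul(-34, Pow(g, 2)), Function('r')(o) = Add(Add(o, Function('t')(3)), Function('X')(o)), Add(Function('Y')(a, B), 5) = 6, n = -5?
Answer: -140046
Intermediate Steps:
Function('X')(V) = -2 (Function('X')(V) = Add(2, -4) = -2)
Function('t')(c) = -63 (Function('t')(c) = Add(-18, Mul(9, -5)) = Add(-18, -45) = -63)
Function('Y')(a, B) = 1 (Function('Y')(a, B) = Add(-5, 6) = 1)
Function('r')(o) = Add(-65, o) (Function('r')(o) = Add(Add(o, -63), -2) = Add(Add(-63, o), -2) = Add(-65, o))
D = -782
Add(Function('Q')(Function('r')(Function('Y')(-3, -1))), D) = Add(Mul(-34, Pow(Add(-65, 1), 2)), -782) = Add(Mul(-34, Pow(-64, 2)), -782) = Add(Mul(-34, 4096), -782) = Add(-139264, -782) = -140046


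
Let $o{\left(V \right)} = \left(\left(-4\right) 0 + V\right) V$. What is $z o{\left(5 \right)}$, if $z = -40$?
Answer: $-1000$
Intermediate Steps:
$o{\left(V \right)} = V^{2}$ ($o{\left(V \right)} = \left(0 + V\right) V = V V = V^{2}$)
$z o{\left(5 \right)} = - 40 \cdot 5^{2} = \left(-40\right) 25 = -1000$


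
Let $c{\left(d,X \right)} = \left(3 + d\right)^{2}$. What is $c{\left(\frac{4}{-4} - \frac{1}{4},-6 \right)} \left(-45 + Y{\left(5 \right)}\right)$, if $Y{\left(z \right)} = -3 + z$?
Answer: $- \frac{2107}{16} \approx -131.69$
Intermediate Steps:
$c{\left(\frac{4}{-4} - \frac{1}{4},-6 \right)} \left(-45 + Y{\left(5 \right)}\right) = \left(3 + \left(\frac{4}{-4} - \frac{1}{4}\right)\right)^{2} \left(-45 + \left(-3 + 5\right)\right) = \left(3 + \left(4 \left(- \frac{1}{4}\right) - \frac{1}{4}\right)\right)^{2} \left(-45 + 2\right) = \left(3 - \frac{5}{4}\right)^{2} \left(-43\right) = \left(\frac{7}{4}\right)^{2} \left(-43\right) = \frac{49}{16} \left(-43\right) = - \frac{2107}{16}$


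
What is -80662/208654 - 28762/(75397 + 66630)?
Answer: -8728744111/14817250829 ≈ -0.58909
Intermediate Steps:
-80662/208654 - 28762/(75397 + 66630) = -80662*1/208654 - 28762/142027 = -40331/104327 - 28762*1/142027 = -40331/104327 - 28762/142027 = -8728744111/14817250829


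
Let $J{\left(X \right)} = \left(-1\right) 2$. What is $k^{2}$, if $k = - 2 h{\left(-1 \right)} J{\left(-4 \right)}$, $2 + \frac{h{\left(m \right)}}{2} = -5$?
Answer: $3136$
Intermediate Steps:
$h{\left(m \right)} = -14$ ($h{\left(m \right)} = -4 + 2 \left(-5\right) = -4 - 10 = -14$)
$J{\left(X \right)} = -2$
$k = -56$ ($k = \left(-2\right) \left(-14\right) \left(-2\right) = 28 \left(-2\right) = -56$)
$k^{2} = \left(-56\right)^{2} = 3136$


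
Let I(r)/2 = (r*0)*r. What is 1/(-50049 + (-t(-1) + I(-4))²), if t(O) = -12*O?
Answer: -1/49905 ≈ -2.0038e-5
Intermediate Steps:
I(r) = 0 (I(r) = 2*((r*0)*r) = 2*(0*r) = 2*0 = 0)
1/(-50049 + (-t(-1) + I(-4))²) = 1/(-50049 + (-(-12)*(-1) + 0)²) = 1/(-50049 + (-1*12 + 0)²) = 1/(-50049 + (-12 + 0)²) = 1/(-50049 + (-12)²) = 1/(-50049 + 144) = 1/(-49905) = -1/49905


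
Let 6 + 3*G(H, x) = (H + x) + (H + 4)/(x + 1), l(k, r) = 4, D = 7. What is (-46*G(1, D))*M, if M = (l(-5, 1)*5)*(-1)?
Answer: 805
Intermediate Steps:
G(H, x) = -2 + H/3 + x/3 + (4 + H)/(3*(1 + x)) (G(H, x) = -2 + ((H + x) + (H + 4)/(x + 1))/3 = -2 + ((H + x) + (4 + H)/(1 + x))/3 = -2 + (H + x + (4 + H)/(1 + x))/3 = -2 + (H/3 + x/3 + (4 + H)/(3*(1 + x))) = -2 + H/3 + x/3 + (4 + H)/(3*(1 + x)))
M = -20 (M = (4*5)*(-1) = 20*(-1) = -20)
(-46*G(1, D))*M = -46*(-2 + 7² - 5*7 + 2*1 + 1*7)/(3*(1 + 7))*(-20) = -46*(-2 + 49 - 35 + 2 + 7)/(3*8)*(-20) = -46*21/(3*8)*(-20) = -46*7/8*(-20) = -161/4*(-20) = 805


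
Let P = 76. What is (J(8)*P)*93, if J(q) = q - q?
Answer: 0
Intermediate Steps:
J(q) = 0
(J(8)*P)*93 = (0*76)*93 = 0*93 = 0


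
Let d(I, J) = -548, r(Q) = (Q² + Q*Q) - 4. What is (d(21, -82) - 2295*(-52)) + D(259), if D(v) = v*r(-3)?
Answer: 122418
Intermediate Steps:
r(Q) = -4 + 2*Q² (r(Q) = (Q² + Q²) - 4 = 2*Q² - 4 = -4 + 2*Q²)
D(v) = 14*v (D(v) = v*(-4 + 2*(-3)²) = v*(-4 + 2*9) = v*(-4 + 18) = v*14 = 14*v)
(d(21, -82) - 2295*(-52)) + D(259) = (-548 - 2295*(-52)) + 14*259 = (-548 + 119340) + 3626 = 118792 + 3626 = 122418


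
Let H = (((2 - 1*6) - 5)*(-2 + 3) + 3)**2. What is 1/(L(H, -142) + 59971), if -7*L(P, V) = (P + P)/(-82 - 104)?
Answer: 217/13013719 ≈ 1.6675e-5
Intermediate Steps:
H = 36 (H = (((2 - 6) - 5)*1 + 3)**2 = ((-4 - 5)*1 + 3)**2 = (-9*1 + 3)**2 = (-9 + 3)**2 = (-6)**2 = 36)
L(P, V) = P/651 (L(P, V) = -(P + P)/(7*(-82 - 104)) = -2*P/(7*(-186)) = -2*P*(-1)/(7*186) = -(-1)*P/651 = P/651)
1/(L(H, -142) + 59971) = 1/((1/651)*36 + 59971) = 1/(12/217 + 59971) = 1/(13013719/217) = 217/13013719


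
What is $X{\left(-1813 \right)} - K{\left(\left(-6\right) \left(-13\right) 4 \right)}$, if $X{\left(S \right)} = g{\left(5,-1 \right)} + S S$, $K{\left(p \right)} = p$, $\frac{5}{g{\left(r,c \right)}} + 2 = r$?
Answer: $\frac{9859976}{3} \approx 3.2867 \cdot 10^{6}$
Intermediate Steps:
$g{\left(r,c \right)} = \frac{5}{-2 + r}$
$X{\left(S \right)} = \frac{5}{3} + S^{2}$ ($X{\left(S \right)} = \frac{5}{-2 + 5} + S S = \frac{5}{3} + S^{2}$)
$X{\left(-1813 \right)} - K{\left(\left(-6\right) \left(-13\right) 4 \right)} = \left(\frac{5}{3} + \left(-1813\right)^{2}\right) - \left(-6\right) \left(-13\right) 4 = \left(\frac{5}{3} + 3286969\right) - 78 \cdot 4 = \frac{9860912}{3} - 312 = \frac{9859976}{3}$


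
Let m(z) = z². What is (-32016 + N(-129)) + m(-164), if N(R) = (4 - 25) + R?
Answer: -5270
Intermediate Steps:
N(R) = -21 + R
(-32016 + N(-129)) + m(-164) = (-32016 + (-21 - 129)) + (-164)² = (-32016 - 150) + 26896 = -32166 + 26896 = -5270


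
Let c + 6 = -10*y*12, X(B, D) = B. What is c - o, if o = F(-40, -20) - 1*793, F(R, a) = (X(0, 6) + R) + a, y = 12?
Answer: -593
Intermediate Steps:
F(R, a) = R + a (F(R, a) = (0 + R) + a = R + a)
o = -853 (o = (-40 - 20) - 1*793 = -60 - 793 = -853)
c = -1446 (c = -6 - 10*12*12 = -6 - 120*12 = -6 - 1440 = -1446)
c - o = -1446 - 1*(-853) = -1446 + 853 = -593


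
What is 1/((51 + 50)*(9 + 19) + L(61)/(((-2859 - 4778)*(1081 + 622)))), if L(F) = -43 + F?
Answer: 13005811/36780433490 ≈ 0.00035361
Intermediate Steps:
1/((51 + 50)*(9 + 19) + L(61)/(((-2859 - 4778)*(1081 + 622)))) = 1/((51 + 50)*(9 + 19) + (-43 + 61)/(((-2859 - 4778)*(1081 + 622)))) = 1/(101*28 + 18/((-7637*1703))) = 1/(2828 + 18/(-13005811)) = 1/(2828 + 18*(-1/13005811)) = 1/(2828 - 18/13005811) = 1/(36780433490/13005811) = 13005811/36780433490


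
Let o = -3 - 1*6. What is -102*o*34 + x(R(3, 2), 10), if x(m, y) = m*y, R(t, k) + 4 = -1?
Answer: 31162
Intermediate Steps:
R(t, k) = -5 (R(t, k) = -4 - 1 = -5)
o = -9 (o = -3 - 6 = -9)
-102*o*34 + x(R(3, 2), 10) = -(-918)*34 - 5*10 = -102*(-306) - 50 = 31212 - 50 = 31162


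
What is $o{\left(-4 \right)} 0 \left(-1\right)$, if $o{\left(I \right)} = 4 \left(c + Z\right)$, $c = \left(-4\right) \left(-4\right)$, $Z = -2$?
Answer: $0$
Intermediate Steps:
$c = 16$
$o{\left(I \right)} = 56$ ($o{\left(I \right)} = 4 \left(16 - 2\right) = 4 \cdot 14 = 56$)
$o{\left(-4 \right)} 0 \left(-1\right) = 56 \cdot 0 \left(-1\right) = 0 \left(-1\right) = 0$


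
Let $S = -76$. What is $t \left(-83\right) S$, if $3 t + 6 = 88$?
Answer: $\frac{517256}{3} \approx 1.7242 \cdot 10^{5}$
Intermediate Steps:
$t = \frac{82}{3}$ ($t = -2 + \frac{1}{3} \cdot 88 = -2 + \frac{88}{3} = \frac{82}{3} \approx 27.333$)
$t \left(-83\right) S = \frac{82}{3} \left(-83\right) \left(-76\right) = \left(- \frac{6806}{3}\right) \left(-76\right) = \frac{517256}{3}$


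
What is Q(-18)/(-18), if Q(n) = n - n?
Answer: 0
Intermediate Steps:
Q(n) = 0
Q(-18)/(-18) = 0/(-18) = 0*(-1/18) = 0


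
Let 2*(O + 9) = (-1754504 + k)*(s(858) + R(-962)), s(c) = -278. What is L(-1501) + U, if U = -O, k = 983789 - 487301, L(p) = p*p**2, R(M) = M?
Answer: -4161724412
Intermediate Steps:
L(p) = p**3
k = 496488
O = 779969911 (O = -9 + ((-1754504 + 496488)*(-278 - 962))/2 = -9 + (-1258016*(-1240))/2 = -9 + (1/2)*1559939840 = -9 + 779969920 = 779969911)
U = -779969911 (U = -1*779969911 = -779969911)
L(-1501) + U = (-1501)**3 - 779969911 = -3381754501 - 779969911 = -4161724412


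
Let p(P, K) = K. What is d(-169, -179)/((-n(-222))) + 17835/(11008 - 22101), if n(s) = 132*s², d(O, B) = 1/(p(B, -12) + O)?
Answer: -21000593493787/13061933487504 ≈ -1.6078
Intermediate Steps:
d(O, B) = 1/(-12 + O)
d(-169, -179)/((-n(-222))) + 17835/(11008 - 22101) = 1/((-12 - 169)*((-132*(-222)²))) + 17835/(11008 - 22101) = 1/((-181)*((-132*49284))) + 17835/(-11093) = -1/(181*((-1*6505488))) + 17835*(-1/11093) = -1/181/(-6505488) - 17835/11093 = -1/181*(-1/6505488) - 17835/11093 = 1/1177493328 - 17835/11093 = -21000593493787/13061933487504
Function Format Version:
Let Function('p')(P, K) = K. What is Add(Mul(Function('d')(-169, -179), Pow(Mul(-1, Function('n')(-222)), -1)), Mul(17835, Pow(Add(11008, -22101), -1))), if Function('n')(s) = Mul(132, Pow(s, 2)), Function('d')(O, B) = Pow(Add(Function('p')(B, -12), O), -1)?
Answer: Rational(-21000593493787, 13061933487504) ≈ -1.6078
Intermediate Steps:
Function('d')(O, B) = Pow(Add(-12, O), -1)
Add(Mul(Function('d')(-169, -179), Pow(Mul(-1, Function('n')(-222)), -1)), Mul(17835, Pow(Add(11008, -22101), -1))) = Add(Mul(Pow(Add(-12, -169), -1), Pow(Mul(-1, Mul(132, Pow(-222, 2))), -1)), Mul(17835, Pow(Add(11008, -22101), -1))) = Add(Mul(Pow(-181, -1), Pow(Mul(-1, Mul(132, 49284)), -1)), Mul(17835, Pow(-11093, -1))) = Add(Mul(Rational(-1, 181), Pow(Mul(-1, 6505488), -1)), Mul(17835, Rational(-1, 11093))) = Add(Mul(Rational(-1, 181), Pow(-6505488, -1)), Rational(-17835, 11093)) = Add(Mul(Rational(-1, 181), Rational(-1, 6505488)), Rational(-17835, 11093)) = Add(Rational(1, 1177493328), Rational(-17835, 11093)) = Rational(-21000593493787, 13061933487504)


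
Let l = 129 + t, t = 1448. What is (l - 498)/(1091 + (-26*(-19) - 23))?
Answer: 1079/1562 ≈ 0.69078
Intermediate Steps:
l = 1577 (l = 129 + 1448 = 1577)
(l - 498)/(1091 + (-26*(-19) - 23)) = (1577 - 498)/(1091 + (-26*(-19) - 23)) = 1079/(1091 + (494 - 23)) = 1079/(1091 + 471) = 1079/1562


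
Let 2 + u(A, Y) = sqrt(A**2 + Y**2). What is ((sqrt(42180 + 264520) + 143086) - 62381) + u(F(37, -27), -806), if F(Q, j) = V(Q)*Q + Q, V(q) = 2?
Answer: 80703 + sqrt(661957) + 10*sqrt(3067) ≈ 82070.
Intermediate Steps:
F(Q, j) = 3*Q (F(Q, j) = 2*Q + Q = 3*Q)
u(A, Y) = -2 + sqrt(A**2 + Y**2)
((sqrt(42180 + 264520) + 143086) - 62381) + u(F(37, -27), -806) = ((sqrt(42180 + 264520) + 143086) - 62381) + (-2 + sqrt((3*37)**2 + (-806)**2)) = ((sqrt(306700) + 143086) - 62381) + (-2 + sqrt(111**2 + 649636)) = ((10*sqrt(3067) + 143086) - 62381) + (-2 + sqrt(12321 + 649636)) = ((143086 + 10*sqrt(3067)) - 62381) + (-2 + sqrt(661957)) = (80705 + 10*sqrt(3067)) + (-2 + sqrt(661957)) = 80703 + sqrt(661957) + 10*sqrt(3067)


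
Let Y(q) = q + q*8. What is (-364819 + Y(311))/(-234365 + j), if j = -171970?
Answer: 72404/81267 ≈ 0.89094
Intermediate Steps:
Y(q) = 9*q (Y(q) = q + 8*q = 9*q)
(-364819 + Y(311))/(-234365 + j) = (-364819 + 9*311)/(-234365 - 171970) = (-364819 + 2799)/(-406335) = -362020*(-1/406335) = 72404/81267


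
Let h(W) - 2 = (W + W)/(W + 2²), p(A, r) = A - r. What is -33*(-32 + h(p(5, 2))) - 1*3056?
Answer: -14660/7 ≈ -2094.3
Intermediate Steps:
h(W) = 2 + 2*W/(4 + W) (h(W) = 2 + (W + W)/(W + 2²) = 2 + (2*W)/(W + 4) = 2 + (2*W)/(4 + W) = 2 + 2*W/(4 + W))
-33*(-32 + h(p(5, 2))) - 1*3056 = -33*(-32 + 4*(2 + (5 - 1*2))/(4 + (5 - 1*2))) - 1*3056 = -33*(-32 + 4*(2 + (5 - 2))/(4 + (5 - 2))) - 3056 = -33*(-32 + 4*(2 + 3)/(4 + 3)) - 3056 = -33*(-32 + 4*5/7) - 3056 = -33*(-32 + 4*(⅐)*5) - 3056 = -33*(-32 + 20/7) - 3056 = -33*(-204/7) - 3056 = 6732/7 - 3056 = -14660/7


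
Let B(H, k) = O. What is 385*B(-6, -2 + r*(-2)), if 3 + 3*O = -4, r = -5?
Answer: -2695/3 ≈ -898.33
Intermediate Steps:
O = -7/3 (O = -1 + (1/3)*(-4) = -1 - 4/3 = -7/3 ≈ -2.3333)
B(H, k) = -7/3
385*B(-6, -2 + r*(-2)) = 385*(-7/3) = -2695/3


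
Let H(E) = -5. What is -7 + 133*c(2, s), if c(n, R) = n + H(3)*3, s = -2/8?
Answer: -1736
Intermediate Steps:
s = -¼ (s = -2*⅛ = -¼ ≈ -0.25000)
c(n, R) = -15 + n (c(n, R) = n - 5*3 = n - 15 = -15 + n)
-7 + 133*c(2, s) = -7 + 133*(-15 + 2) = -7 + 133*(-13) = -7 - 1729 = -1736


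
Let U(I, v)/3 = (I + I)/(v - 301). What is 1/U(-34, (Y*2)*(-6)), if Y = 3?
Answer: 337/204 ≈ 1.6520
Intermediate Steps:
U(I, v) = 6*I/(-301 + v) (U(I, v) = 3*((I + I)/(v - 301)) = 3*((2*I)/(-301 + v)) = 3*(2*I/(-301 + v)) = 6*I/(-301 + v))
1/U(-34, (Y*2)*(-6)) = 1/(6*(-34)/(-301 + (3*2)*(-6))) = 1/(6*(-34)/(-301 + 6*(-6))) = 1/(6*(-34)/(-301 - 36)) = 1/(6*(-34)/(-337)) = 1/(6*(-34)*(-1/337)) = 1/(204/337) = 337/204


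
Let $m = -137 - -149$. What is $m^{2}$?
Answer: $144$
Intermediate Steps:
$m = 12$ ($m = -137 + 149 = 12$)
$m^{2} = 12^{2} = 144$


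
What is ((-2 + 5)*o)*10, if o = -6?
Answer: -180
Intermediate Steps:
((-2 + 5)*o)*10 = ((-2 + 5)*(-6))*10 = (3*(-6))*10 = -18*10 = -180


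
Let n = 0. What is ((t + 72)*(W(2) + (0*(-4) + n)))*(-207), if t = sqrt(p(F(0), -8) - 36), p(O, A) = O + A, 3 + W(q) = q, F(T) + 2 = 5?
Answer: 14904 + 207*I*sqrt(41) ≈ 14904.0 + 1325.4*I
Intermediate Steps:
F(T) = 3 (F(T) = -2 + 5 = 3)
W(q) = -3 + q
p(O, A) = A + O
t = I*sqrt(41) (t = sqrt((-8 + 3) - 36) = sqrt(-5 - 36) = sqrt(-41) = I*sqrt(41) ≈ 6.4031*I)
((t + 72)*(W(2) + (0*(-4) + n)))*(-207) = ((I*sqrt(41) + 72)*((-3 + 2) + (0*(-4) + 0)))*(-207) = ((72 + I*sqrt(41))*(-1 + (0 + 0)))*(-207) = ((72 + I*sqrt(41))*(-1 + 0))*(-207) = ((72 + I*sqrt(41))*(-1))*(-207) = (-72 - I*sqrt(41))*(-207) = 14904 + 207*I*sqrt(41)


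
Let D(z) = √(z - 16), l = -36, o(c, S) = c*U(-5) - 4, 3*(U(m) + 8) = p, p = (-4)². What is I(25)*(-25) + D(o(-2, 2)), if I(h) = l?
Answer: 900 + 2*I*√33/3 ≈ 900.0 + 3.8297*I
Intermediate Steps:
p = 16
U(m) = -8/3 (U(m) = -8 + (⅓)*16 = -8 + 16/3 = -8/3)
o(c, S) = -4 - 8*c/3 (o(c, S) = c*(-8/3) - 4 = -8*c/3 - 4 = -4 - 8*c/3)
D(z) = √(-16 + z)
I(h) = -36
I(25)*(-25) + D(o(-2, 2)) = -36*(-25) + √(-16 + (-4 - 8/3*(-2))) = 900 + √(-16 + (-4 + 16/3)) = 900 + √(-16 + 4/3) = 900 + √(-44/3) = 900 + 2*I*√33/3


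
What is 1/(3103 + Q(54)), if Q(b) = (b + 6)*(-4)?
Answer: 1/2863 ≈ 0.00034928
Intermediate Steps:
Q(b) = -24 - 4*b (Q(b) = (6 + b)*(-4) = -24 - 4*b)
1/(3103 + Q(54)) = 1/(3103 + (-24 - 4*54)) = 1/(3103 + (-24 - 216)) = 1/(3103 - 240) = 1/2863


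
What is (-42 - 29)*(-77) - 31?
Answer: 5436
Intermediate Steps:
(-42 - 29)*(-77) - 31 = -71*(-77) - 31 = 5467 - 31 = 5436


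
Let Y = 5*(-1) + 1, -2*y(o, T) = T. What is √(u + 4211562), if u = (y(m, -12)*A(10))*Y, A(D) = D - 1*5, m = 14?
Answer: 3*√467938 ≈ 2052.2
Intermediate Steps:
y(o, T) = -T/2
Y = -4 (Y = -5 + 1 = -4)
A(D) = -5 + D (A(D) = D - 5 = -5 + D)
u = -120 (u = ((-½*(-12))*(-5 + 10))*(-4) = (6*5)*(-4) = 30*(-4) = -120)
√(u + 4211562) = √(-120 + 4211562) = √4211442 = 3*√467938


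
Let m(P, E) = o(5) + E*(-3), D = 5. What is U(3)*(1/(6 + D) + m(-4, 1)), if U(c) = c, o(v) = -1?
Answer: -129/11 ≈ -11.727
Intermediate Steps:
m(P, E) = -1 - 3*E (m(P, E) = -1 + E*(-3) = -1 - 3*E)
U(3)*(1/(6 + D) + m(-4, 1)) = 3*(1/(6 + 5) + (-1 - 3*1)) = 3*(1/11 + (-1 - 3)) = 3*(1/11 - 4) = 3*(-43/11) = -129/11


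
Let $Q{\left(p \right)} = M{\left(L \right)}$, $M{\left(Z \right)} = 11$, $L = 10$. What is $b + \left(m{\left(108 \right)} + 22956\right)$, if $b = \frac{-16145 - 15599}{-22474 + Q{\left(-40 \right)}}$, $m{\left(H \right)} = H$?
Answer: $\frac{518118376}{22463} \approx 23065.0$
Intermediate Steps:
$Q{\left(p \right)} = 11$
$b = \frac{31744}{22463}$ ($b = \frac{-16145 - 15599}{-22474 + 11} = - \frac{31744}{-22463} = \left(-31744\right) \left(- \frac{1}{22463}\right) = \frac{31744}{22463} \approx 1.4132$)
$b + \left(m{\left(108 \right)} + 22956\right) = \frac{31744}{22463} + \left(108 + 22956\right) = \frac{31744}{22463} + 23064 = \frac{518118376}{22463}$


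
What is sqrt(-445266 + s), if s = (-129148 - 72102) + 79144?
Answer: 2*I*sqrt(141843) ≈ 753.24*I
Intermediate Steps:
s = -122106 (s = -201250 + 79144 = -122106)
sqrt(-445266 + s) = sqrt(-445266 - 122106) = sqrt(-567372) = 2*I*sqrt(141843)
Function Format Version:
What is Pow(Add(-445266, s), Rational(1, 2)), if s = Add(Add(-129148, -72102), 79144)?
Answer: Mul(2, I, Pow(141843, Rational(1, 2))) ≈ Mul(753.24, I)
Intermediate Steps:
s = -122106 (s = Add(-201250, 79144) = -122106)
Pow(Add(-445266, s), Rational(1, 2)) = Pow(Add(-445266, -122106), Rational(1, 2)) = Pow(-567372, Rational(1, 2)) = Mul(2, I, Pow(141843, Rational(1, 2)))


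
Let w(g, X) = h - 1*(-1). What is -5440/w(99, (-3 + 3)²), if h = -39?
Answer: 2720/19 ≈ 143.16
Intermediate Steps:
w(g, X) = -38 (w(g, X) = -39 - 1*(-1) = -39 + 1 = -38)
-5440/w(99, (-3 + 3)²) = -5440/(-38) = -5440*(-1/38) = 2720/19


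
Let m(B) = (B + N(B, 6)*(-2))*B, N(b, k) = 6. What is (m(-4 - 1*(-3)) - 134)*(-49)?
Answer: 5929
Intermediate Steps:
m(B) = B*(-12 + B) (m(B) = (B + 6*(-2))*B = (B - 12)*B = (-12 + B)*B = B*(-12 + B))
(m(-4 - 1*(-3)) - 134)*(-49) = ((-4 - 1*(-3))*(-12 + (-4 - 1*(-3))) - 134)*(-49) = ((-4 + 3)*(-12 + (-4 + 3)) - 134)*(-49) = (-(-12 - 1) - 134)*(-49) = (-1*(-13) - 134)*(-49) = (13 - 134)*(-49) = -121*(-49) = 5929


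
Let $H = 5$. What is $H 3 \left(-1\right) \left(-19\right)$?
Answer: $285$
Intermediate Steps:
$H 3 \left(-1\right) \left(-19\right) = 5 \cdot 3 \left(-1\right) \left(-19\right) = 15 \left(-1\right) \left(-19\right) = \left(-15\right) \left(-19\right) = 285$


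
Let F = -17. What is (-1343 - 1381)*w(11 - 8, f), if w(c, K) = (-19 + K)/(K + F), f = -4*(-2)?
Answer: -9988/3 ≈ -3329.3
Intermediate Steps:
f = 8
w(c, K) = (-19 + K)/(-17 + K) (w(c, K) = (-19 + K)/(K - 17) = (-19 + K)/(-17 + K))
(-1343 - 1381)*w(11 - 8, f) = (-1343 - 1381)*((-19 + 8)/(-17 + 8)) = -2724*(-11)/(-9) = -(-908)*(-11)/3 = -2724*11/9 = -9988/3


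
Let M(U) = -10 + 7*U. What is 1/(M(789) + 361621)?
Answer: 1/367134 ≈ 2.7238e-6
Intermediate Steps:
1/(M(789) + 361621) = 1/((-10 + 7*789) + 361621) = 1/((-10 + 5523) + 361621) = 1/(5513 + 361621) = 1/367134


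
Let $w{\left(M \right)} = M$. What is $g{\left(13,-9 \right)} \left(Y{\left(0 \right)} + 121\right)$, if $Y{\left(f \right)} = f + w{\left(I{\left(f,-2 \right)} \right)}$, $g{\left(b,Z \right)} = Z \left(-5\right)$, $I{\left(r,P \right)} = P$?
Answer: $5355$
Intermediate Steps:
$g{\left(b,Z \right)} = - 5 Z$
$Y{\left(f \right)} = -2 + f$ ($Y{\left(f \right)} = f - 2 = -2 + f$)
$g{\left(13,-9 \right)} \left(Y{\left(0 \right)} + 121\right) = \left(-5\right) \left(-9\right) \left(\left(-2 + 0\right) + 121\right) = 45 \left(-2 + 121\right) = 45 \cdot 119 = 5355$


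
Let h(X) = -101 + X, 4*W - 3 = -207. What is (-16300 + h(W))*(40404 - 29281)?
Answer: -182995596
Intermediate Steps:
W = -51 (W = ¾ + (¼)*(-207) = ¾ - 207/4 = -51)
(-16300 + h(W))*(40404 - 29281) = (-16300 + (-101 - 51))*(40404 - 29281) = (-16300 - 152)*11123 = -16452*11123 = -182995596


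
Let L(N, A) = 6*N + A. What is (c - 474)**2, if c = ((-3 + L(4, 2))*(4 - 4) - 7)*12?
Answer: 311364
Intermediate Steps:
L(N, A) = A + 6*N
c = -84 (c = ((-3 + (2 + 6*4))*(4 - 4) - 7)*12 = ((-3 + (2 + 24))*0 - 7)*12 = ((-3 + 26)*0 - 7)*12 = (23*0 - 7)*12 = (0 - 7)*12 = -7*12 = -84)
(c - 474)**2 = (-84 - 474)**2 = (-558)**2 = 311364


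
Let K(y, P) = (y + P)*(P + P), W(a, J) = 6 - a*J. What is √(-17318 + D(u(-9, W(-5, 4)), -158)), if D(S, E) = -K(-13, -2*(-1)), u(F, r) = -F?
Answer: I*√17274 ≈ 131.43*I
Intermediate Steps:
W(a, J) = 6 - J*a
K(y, P) = 2*P*(P + y) (K(y, P) = (P + y)*(2*P) = 2*P*(P + y))
D(S, E) = 44 (D(S, E) = -2*(-2*(-1))*(-2*(-1) - 13) = -2*2*(2 - 13) = -2*2*(-11) = -1*(-44) = 44)
√(-17318 + D(u(-9, W(-5, 4)), -158)) = √(-17318 + 44) = √(-17274) = I*√17274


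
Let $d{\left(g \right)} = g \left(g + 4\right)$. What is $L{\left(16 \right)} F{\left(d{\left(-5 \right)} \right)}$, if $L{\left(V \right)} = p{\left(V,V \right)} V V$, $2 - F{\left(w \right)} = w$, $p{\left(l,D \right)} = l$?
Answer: $-12288$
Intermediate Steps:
$d{\left(g \right)} = g \left(4 + g\right)$
$F{\left(w \right)} = 2 - w$
$L{\left(V \right)} = V^{3}$ ($L{\left(V \right)} = V V V = V^{2} V = V^{3}$)
$L{\left(16 \right)} F{\left(d{\left(-5 \right)} \right)} = 16^{3} \left(2 - - 5 \left(4 - 5\right)\right) = 4096 \left(2 - \left(-5\right) \left(-1\right)\right) = 4096 \left(2 - 5\right) = 4096 \left(-3\right) = -12288$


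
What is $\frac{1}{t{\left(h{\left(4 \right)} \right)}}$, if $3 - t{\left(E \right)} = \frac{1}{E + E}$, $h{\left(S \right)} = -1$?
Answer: $\frac{2}{7} \approx 0.28571$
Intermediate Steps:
$t{\left(E \right)} = 3 - \frac{1}{2 E}$ ($t{\left(E \right)} = 3 - \frac{1}{E + E} = 3 - \frac{1}{2 E}$)
$\frac{1}{t{\left(h{\left(4 \right)} \right)}} = \frac{1}{3 - \frac{1}{2 \left(-1\right)}} = \frac{1}{3 - - \frac{1}{2}} = \frac{1}{3 + \frac{1}{2}} = \frac{1}{\frac{7}{2}} = \frac{2}{7}$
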